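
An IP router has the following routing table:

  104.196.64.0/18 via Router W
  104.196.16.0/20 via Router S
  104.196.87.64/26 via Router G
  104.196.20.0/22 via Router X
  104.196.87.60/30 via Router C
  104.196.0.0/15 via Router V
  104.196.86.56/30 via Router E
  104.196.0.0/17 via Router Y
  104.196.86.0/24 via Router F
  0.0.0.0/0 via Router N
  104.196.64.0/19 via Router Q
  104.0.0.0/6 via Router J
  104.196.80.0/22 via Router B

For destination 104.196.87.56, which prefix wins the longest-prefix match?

104.196.64.0/19

Entries matching 104.196.87.56:
  0.0.0.0/0 (default, matches everything)
  104.0.0.0/6 (104.0.0.0 - 107.255.255.255)
  104.196.0.0/15 (104.196.0.0 - 104.197.255.255)
  104.196.0.0/17 (104.196.0.0 - 104.196.127.255)
  104.196.64.0/18 (104.196.64.0 - 104.196.127.255)
  104.196.64.0/19 (104.196.64.0 - 104.196.95.255)
Most specific is 104.196.64.0/19.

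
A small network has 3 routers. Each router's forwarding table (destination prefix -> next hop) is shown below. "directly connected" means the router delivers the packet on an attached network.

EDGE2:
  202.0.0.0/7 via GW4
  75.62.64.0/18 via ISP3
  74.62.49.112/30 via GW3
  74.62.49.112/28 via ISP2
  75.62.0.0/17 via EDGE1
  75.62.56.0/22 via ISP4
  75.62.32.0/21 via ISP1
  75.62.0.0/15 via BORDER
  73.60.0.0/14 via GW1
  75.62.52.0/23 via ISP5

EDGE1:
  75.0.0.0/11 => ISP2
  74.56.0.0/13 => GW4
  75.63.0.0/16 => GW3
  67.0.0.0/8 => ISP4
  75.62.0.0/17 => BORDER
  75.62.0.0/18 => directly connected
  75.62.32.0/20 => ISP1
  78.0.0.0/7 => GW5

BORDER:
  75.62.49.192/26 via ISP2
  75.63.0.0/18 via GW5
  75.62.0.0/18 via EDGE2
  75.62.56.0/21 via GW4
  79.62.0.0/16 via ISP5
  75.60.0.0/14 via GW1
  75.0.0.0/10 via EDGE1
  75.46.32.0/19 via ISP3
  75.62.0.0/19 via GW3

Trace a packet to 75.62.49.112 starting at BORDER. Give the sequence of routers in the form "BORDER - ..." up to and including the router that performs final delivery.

At BORDER: longest match for 75.62.49.112 is 75.62.0.0/18 -> EDGE2
At EDGE2: longest match for 75.62.49.112 is 75.62.0.0/17 -> EDGE1
At EDGE1: longest match for 75.62.49.112 is 75.62.0.0/18 -> directly connected

BORDER - EDGE2 - EDGE1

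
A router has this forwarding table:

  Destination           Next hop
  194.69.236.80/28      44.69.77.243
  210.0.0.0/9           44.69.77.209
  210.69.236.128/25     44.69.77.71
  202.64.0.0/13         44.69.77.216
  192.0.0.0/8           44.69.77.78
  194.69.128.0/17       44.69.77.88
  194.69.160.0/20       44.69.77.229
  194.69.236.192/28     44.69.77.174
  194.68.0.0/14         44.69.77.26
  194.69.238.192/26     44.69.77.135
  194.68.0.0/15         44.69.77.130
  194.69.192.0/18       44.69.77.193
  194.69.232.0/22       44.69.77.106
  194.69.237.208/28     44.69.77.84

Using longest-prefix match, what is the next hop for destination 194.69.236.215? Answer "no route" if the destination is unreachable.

Routes whose prefix contains 194.69.236.215:
  194.68.0.0/14 (194.68.0.0 - 194.71.255.255) -> 44.69.77.26
  194.68.0.0/15 (194.68.0.0 - 194.69.255.255) -> 44.69.77.130
  194.69.128.0/17 (194.69.128.0 - 194.69.255.255) -> 44.69.77.88
  194.69.192.0/18 (194.69.192.0 - 194.69.255.255) -> 44.69.77.193
More-specific entries that do NOT match:
  194.69.236.80/28 (194.69.236.80 - 194.69.236.95) does not contain 194.69.236.215
  194.69.236.192/28 (194.69.236.192 - 194.69.236.207) does not contain 194.69.236.215
  194.69.237.208/28 (194.69.237.208 - 194.69.237.223) does not contain 194.69.236.215
  194.69.238.192/26 (194.69.238.192 - 194.69.238.255) does not contain 194.69.236.215
  210.69.236.128/25 (210.69.236.128 - 210.69.236.255) does not contain 194.69.236.215
  194.69.232.0/22 (194.69.232.0 - 194.69.235.255) does not contain 194.69.236.215
  194.69.160.0/20 (194.69.160.0 - 194.69.175.255) does not contain 194.69.236.215
Longest matching prefix is /18 -> next hop 44.69.77.193.

44.69.77.193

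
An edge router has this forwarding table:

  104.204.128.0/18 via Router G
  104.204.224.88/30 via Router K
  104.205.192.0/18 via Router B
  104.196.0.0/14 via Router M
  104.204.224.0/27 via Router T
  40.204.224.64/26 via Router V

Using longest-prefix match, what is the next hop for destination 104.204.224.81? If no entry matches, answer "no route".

no route

No entry's prefix contains 104.204.224.81; there is no default route.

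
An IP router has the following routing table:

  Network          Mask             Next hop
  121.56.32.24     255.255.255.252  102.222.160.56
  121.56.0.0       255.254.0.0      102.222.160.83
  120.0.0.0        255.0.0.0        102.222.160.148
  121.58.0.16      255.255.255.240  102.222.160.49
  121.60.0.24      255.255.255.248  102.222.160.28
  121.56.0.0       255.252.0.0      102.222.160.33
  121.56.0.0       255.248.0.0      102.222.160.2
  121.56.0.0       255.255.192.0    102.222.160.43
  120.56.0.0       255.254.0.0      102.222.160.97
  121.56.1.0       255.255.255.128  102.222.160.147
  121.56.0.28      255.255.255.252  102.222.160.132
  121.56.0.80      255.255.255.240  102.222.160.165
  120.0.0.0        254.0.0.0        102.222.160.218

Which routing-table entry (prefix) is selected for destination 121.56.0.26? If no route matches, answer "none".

Entries matching 121.56.0.26:
  120.0.0.0/7 (120.0.0.0 - 121.255.255.255)
  121.56.0.0/13 (121.56.0.0 - 121.63.255.255)
  121.56.0.0/14 (121.56.0.0 - 121.59.255.255)
  121.56.0.0/15 (121.56.0.0 - 121.57.255.255)
  121.56.0.0/18 (121.56.0.0 - 121.56.63.255)
Most specific is 121.56.0.0/18.

121.56.0.0/18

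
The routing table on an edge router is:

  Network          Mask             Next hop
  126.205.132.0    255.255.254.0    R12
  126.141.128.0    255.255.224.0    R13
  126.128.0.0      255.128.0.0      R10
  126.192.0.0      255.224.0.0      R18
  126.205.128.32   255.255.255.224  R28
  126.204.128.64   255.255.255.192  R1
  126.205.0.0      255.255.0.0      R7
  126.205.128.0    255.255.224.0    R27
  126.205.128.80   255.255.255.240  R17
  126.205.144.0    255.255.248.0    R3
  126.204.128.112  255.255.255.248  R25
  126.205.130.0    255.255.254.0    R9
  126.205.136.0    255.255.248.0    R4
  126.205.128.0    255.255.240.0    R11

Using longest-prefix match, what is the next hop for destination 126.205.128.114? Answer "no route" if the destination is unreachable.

Routes whose prefix contains 126.205.128.114:
  126.128.0.0/9 (126.128.0.0 - 126.255.255.255) -> R10
  126.192.0.0/11 (126.192.0.0 - 126.223.255.255) -> R18
  126.205.0.0/16 (126.205.0.0 - 126.205.255.255) -> R7
  126.205.128.0/19 (126.205.128.0 - 126.205.159.255) -> R27
  126.205.128.0/20 (126.205.128.0 - 126.205.143.255) -> R11
More-specific entries that do NOT match:
  126.204.128.112/29 (126.204.128.112 - 126.204.128.119) does not contain 126.205.128.114
  126.205.128.80/28 (126.205.128.80 - 126.205.128.95) does not contain 126.205.128.114
  126.205.128.32/27 (126.205.128.32 - 126.205.128.63) does not contain 126.205.128.114
  126.204.128.64/26 (126.204.128.64 - 126.204.128.127) does not contain 126.205.128.114
  126.205.132.0/23 (126.205.132.0 - 126.205.133.255) does not contain 126.205.128.114
  126.205.130.0/23 (126.205.130.0 - 126.205.131.255) does not contain 126.205.128.114
  126.205.144.0/21 (126.205.144.0 - 126.205.151.255) does not contain 126.205.128.114
  126.205.136.0/21 (126.205.136.0 - 126.205.143.255) does not contain 126.205.128.114
Longest matching prefix is /20 -> next hop R11.

R11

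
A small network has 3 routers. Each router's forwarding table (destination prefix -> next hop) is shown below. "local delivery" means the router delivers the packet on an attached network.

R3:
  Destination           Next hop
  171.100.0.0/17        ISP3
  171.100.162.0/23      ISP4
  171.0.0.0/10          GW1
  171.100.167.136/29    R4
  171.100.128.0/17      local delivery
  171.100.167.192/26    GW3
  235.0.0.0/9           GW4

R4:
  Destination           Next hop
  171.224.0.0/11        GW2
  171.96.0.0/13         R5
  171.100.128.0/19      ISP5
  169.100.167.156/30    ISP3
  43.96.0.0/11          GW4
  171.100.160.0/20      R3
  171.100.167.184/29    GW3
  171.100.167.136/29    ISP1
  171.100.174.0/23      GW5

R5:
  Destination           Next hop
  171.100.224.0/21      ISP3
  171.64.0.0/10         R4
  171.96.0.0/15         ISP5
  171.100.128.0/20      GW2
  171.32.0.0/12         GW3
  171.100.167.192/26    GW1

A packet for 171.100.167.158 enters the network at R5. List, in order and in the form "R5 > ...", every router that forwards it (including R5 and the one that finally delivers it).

R5 > R4 > R3

At R5: longest match for 171.100.167.158 is 171.64.0.0/10 -> R4
At R4: longest match for 171.100.167.158 is 171.100.160.0/20 -> R3
At R3: longest match for 171.100.167.158 is 171.100.128.0/17 -> local delivery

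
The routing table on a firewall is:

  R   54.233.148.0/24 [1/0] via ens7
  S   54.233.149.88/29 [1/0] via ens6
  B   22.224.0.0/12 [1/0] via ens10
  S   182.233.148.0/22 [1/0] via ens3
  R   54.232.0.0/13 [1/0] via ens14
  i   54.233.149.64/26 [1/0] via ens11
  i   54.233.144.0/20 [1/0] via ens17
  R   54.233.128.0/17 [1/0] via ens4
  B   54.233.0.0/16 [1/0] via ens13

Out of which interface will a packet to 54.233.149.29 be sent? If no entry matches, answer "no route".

ens17

Routes whose prefix contains 54.233.149.29:
  54.232.0.0/13 (54.232.0.0 - 54.239.255.255) -> ens14
  54.233.0.0/16 (54.233.0.0 - 54.233.255.255) -> ens13
  54.233.128.0/17 (54.233.128.0 - 54.233.255.255) -> ens4
  54.233.144.0/20 (54.233.144.0 - 54.233.159.255) -> ens17
More-specific entries that do NOT match:
  54.233.149.88/29 (54.233.149.88 - 54.233.149.95) does not contain 54.233.149.29
  54.233.149.64/26 (54.233.149.64 - 54.233.149.127) does not contain 54.233.149.29
  54.233.148.0/24 (54.233.148.0 - 54.233.148.255) does not contain 54.233.149.29
  182.233.148.0/22 (182.233.148.0 - 182.233.151.255) does not contain 54.233.149.29
Longest matching prefix is /20 -> interface ens17.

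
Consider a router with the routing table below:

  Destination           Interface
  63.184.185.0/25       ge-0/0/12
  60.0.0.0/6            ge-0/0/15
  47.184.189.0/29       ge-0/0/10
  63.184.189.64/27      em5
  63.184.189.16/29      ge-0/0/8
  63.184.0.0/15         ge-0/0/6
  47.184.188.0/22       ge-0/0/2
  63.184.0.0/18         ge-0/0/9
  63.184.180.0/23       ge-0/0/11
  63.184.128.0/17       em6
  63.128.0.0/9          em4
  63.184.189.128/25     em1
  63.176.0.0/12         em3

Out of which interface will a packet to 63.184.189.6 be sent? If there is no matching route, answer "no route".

Routes whose prefix contains 63.184.189.6:
  60.0.0.0/6 (60.0.0.0 - 63.255.255.255) -> ge-0/0/15
  63.128.0.0/9 (63.128.0.0 - 63.255.255.255) -> em4
  63.176.0.0/12 (63.176.0.0 - 63.191.255.255) -> em3
  63.184.0.0/15 (63.184.0.0 - 63.185.255.255) -> ge-0/0/6
  63.184.128.0/17 (63.184.128.0 - 63.184.255.255) -> em6
More-specific entries that do NOT match:
  47.184.189.0/29 (47.184.189.0 - 47.184.189.7) does not contain 63.184.189.6
  63.184.189.16/29 (63.184.189.16 - 63.184.189.23) does not contain 63.184.189.6
  63.184.189.64/27 (63.184.189.64 - 63.184.189.95) does not contain 63.184.189.6
  63.184.185.0/25 (63.184.185.0 - 63.184.185.127) does not contain 63.184.189.6
  63.184.189.128/25 (63.184.189.128 - 63.184.189.255) does not contain 63.184.189.6
  63.184.180.0/23 (63.184.180.0 - 63.184.181.255) does not contain 63.184.189.6
  47.184.188.0/22 (47.184.188.0 - 47.184.191.255) does not contain 63.184.189.6
  63.184.0.0/18 (63.184.0.0 - 63.184.63.255) does not contain 63.184.189.6
Longest matching prefix is /17 -> interface em6.

em6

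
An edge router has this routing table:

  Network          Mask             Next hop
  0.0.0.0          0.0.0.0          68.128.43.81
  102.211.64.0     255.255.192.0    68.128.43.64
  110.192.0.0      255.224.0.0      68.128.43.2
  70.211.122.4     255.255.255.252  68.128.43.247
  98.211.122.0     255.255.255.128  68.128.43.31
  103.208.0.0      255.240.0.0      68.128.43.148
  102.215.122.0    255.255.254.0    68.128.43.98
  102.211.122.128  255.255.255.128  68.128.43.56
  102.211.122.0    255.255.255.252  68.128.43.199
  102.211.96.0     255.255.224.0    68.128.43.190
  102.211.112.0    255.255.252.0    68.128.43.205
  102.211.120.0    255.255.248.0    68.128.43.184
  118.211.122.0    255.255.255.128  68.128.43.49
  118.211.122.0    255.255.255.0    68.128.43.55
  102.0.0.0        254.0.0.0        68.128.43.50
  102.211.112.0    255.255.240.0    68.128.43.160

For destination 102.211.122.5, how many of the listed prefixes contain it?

Prefixes containing 102.211.122.5:
  0.0.0.0/0 (default, matches everything)
  102.0.0.0/7 (102.0.0.0 - 103.255.255.255)
  102.211.64.0/18 (102.211.64.0 - 102.211.127.255)
  102.211.96.0/19 (102.211.96.0 - 102.211.127.255)
  102.211.112.0/20 (102.211.112.0 - 102.211.127.255)
  102.211.120.0/21 (102.211.120.0 - 102.211.127.255)
Total matching entries: 6.

6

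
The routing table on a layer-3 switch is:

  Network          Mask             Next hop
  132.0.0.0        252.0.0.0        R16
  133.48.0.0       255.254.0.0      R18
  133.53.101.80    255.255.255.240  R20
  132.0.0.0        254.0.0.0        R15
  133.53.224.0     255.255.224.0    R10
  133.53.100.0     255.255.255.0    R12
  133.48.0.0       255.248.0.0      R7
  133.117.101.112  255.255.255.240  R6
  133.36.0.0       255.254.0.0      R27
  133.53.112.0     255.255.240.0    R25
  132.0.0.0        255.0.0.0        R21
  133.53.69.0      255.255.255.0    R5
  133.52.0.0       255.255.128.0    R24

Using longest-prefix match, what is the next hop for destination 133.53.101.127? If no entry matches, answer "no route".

Routes whose prefix contains 133.53.101.127:
  132.0.0.0/6 (132.0.0.0 - 135.255.255.255) -> R16
  132.0.0.0/7 (132.0.0.0 - 133.255.255.255) -> R15
  133.48.0.0/13 (133.48.0.0 - 133.55.255.255) -> R7
More-specific entries that do NOT match:
  133.53.101.80/28 (133.53.101.80 - 133.53.101.95) does not contain 133.53.101.127
  133.117.101.112/28 (133.117.101.112 - 133.117.101.127) does not contain 133.53.101.127
  133.53.100.0/24 (133.53.100.0 - 133.53.100.255) does not contain 133.53.101.127
  133.53.69.0/24 (133.53.69.0 - 133.53.69.255) does not contain 133.53.101.127
  133.53.112.0/20 (133.53.112.0 - 133.53.127.255) does not contain 133.53.101.127
  133.53.224.0/19 (133.53.224.0 - 133.53.255.255) does not contain 133.53.101.127
  133.52.0.0/17 (133.52.0.0 - 133.52.127.255) does not contain 133.53.101.127
  133.48.0.0/15 (133.48.0.0 - 133.49.255.255) does not contain 133.53.101.127
  133.36.0.0/15 (133.36.0.0 - 133.37.255.255) does not contain 133.53.101.127
Longest matching prefix is /13 -> next hop R7.

R7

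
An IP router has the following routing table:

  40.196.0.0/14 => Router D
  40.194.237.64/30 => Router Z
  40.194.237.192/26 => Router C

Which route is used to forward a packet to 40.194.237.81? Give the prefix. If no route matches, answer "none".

40.194.237.81 is outside every listed prefix and there is no default route.

none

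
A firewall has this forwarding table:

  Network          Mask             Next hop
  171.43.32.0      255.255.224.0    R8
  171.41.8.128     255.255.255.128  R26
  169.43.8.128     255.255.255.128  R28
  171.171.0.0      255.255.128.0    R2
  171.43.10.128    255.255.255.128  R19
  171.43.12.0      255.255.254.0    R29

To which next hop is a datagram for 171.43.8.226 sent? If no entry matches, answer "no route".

No entry's prefix contains 171.43.8.226; there is no default route.

no route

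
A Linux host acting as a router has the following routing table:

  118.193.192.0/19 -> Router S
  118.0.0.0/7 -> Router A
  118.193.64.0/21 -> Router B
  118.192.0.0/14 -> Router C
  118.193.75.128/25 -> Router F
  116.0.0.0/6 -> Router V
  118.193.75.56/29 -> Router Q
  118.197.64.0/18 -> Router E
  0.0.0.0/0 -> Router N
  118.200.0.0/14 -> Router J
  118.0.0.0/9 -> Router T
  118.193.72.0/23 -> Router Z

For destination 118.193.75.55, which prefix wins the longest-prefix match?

118.192.0.0/14

Entries matching 118.193.75.55:
  0.0.0.0/0 (default, matches everything)
  116.0.0.0/6 (116.0.0.0 - 119.255.255.255)
  118.0.0.0/7 (118.0.0.0 - 119.255.255.255)
  118.192.0.0/14 (118.192.0.0 - 118.195.255.255)
Most specific is 118.192.0.0/14.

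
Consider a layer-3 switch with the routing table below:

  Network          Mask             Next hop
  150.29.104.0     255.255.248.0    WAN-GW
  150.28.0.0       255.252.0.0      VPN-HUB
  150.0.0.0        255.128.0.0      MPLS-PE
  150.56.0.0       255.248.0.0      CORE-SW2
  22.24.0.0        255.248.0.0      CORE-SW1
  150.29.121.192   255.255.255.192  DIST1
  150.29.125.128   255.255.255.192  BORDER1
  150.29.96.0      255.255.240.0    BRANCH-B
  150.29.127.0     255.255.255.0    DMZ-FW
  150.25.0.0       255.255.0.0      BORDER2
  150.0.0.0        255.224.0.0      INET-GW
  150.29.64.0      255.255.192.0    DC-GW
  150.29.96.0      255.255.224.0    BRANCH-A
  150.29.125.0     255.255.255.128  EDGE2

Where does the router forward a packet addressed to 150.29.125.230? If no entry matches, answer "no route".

Routes whose prefix contains 150.29.125.230:
  150.0.0.0/9 (150.0.0.0 - 150.127.255.255) -> MPLS-PE
  150.0.0.0/11 (150.0.0.0 - 150.31.255.255) -> INET-GW
  150.28.0.0/14 (150.28.0.0 - 150.31.255.255) -> VPN-HUB
  150.29.64.0/18 (150.29.64.0 - 150.29.127.255) -> DC-GW
  150.29.96.0/19 (150.29.96.0 - 150.29.127.255) -> BRANCH-A
More-specific entries that do NOT match:
  150.29.121.192/26 (150.29.121.192 - 150.29.121.255) does not contain 150.29.125.230
  150.29.125.128/26 (150.29.125.128 - 150.29.125.191) does not contain 150.29.125.230
  150.29.125.0/25 (150.29.125.0 - 150.29.125.127) does not contain 150.29.125.230
  150.29.127.0/24 (150.29.127.0 - 150.29.127.255) does not contain 150.29.125.230
  150.29.104.0/21 (150.29.104.0 - 150.29.111.255) does not contain 150.29.125.230
  150.29.96.0/20 (150.29.96.0 - 150.29.111.255) does not contain 150.29.125.230
Longest matching prefix is /19 -> next hop BRANCH-A.

BRANCH-A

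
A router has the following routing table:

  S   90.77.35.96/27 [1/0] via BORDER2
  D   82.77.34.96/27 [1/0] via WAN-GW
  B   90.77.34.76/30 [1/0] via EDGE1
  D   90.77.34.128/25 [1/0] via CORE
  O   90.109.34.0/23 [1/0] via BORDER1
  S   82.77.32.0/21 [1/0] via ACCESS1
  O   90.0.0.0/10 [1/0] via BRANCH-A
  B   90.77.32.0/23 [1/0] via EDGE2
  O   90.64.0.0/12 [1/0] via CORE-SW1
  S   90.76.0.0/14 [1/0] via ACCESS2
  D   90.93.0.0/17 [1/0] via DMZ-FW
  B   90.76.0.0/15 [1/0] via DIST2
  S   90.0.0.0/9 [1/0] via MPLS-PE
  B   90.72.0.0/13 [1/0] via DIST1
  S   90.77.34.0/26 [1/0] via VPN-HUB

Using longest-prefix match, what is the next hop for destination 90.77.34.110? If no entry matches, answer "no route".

Routes whose prefix contains 90.77.34.110:
  90.0.0.0/9 (90.0.0.0 - 90.127.255.255) -> MPLS-PE
  90.64.0.0/12 (90.64.0.0 - 90.79.255.255) -> CORE-SW1
  90.72.0.0/13 (90.72.0.0 - 90.79.255.255) -> DIST1
  90.76.0.0/14 (90.76.0.0 - 90.79.255.255) -> ACCESS2
  90.76.0.0/15 (90.76.0.0 - 90.77.255.255) -> DIST2
More-specific entries that do NOT match:
  90.77.34.76/30 (90.77.34.76 - 90.77.34.79) does not contain 90.77.34.110
  90.77.35.96/27 (90.77.35.96 - 90.77.35.127) does not contain 90.77.34.110
  82.77.34.96/27 (82.77.34.96 - 82.77.34.127) does not contain 90.77.34.110
  90.77.34.0/26 (90.77.34.0 - 90.77.34.63) does not contain 90.77.34.110
  90.77.34.128/25 (90.77.34.128 - 90.77.34.255) does not contain 90.77.34.110
  90.109.34.0/23 (90.109.34.0 - 90.109.35.255) does not contain 90.77.34.110
  90.77.32.0/23 (90.77.32.0 - 90.77.33.255) does not contain 90.77.34.110
  82.77.32.0/21 (82.77.32.0 - 82.77.39.255) does not contain 90.77.34.110
  90.93.0.0/17 (90.93.0.0 - 90.93.127.255) does not contain 90.77.34.110
Longest matching prefix is /15 -> next hop DIST2.

DIST2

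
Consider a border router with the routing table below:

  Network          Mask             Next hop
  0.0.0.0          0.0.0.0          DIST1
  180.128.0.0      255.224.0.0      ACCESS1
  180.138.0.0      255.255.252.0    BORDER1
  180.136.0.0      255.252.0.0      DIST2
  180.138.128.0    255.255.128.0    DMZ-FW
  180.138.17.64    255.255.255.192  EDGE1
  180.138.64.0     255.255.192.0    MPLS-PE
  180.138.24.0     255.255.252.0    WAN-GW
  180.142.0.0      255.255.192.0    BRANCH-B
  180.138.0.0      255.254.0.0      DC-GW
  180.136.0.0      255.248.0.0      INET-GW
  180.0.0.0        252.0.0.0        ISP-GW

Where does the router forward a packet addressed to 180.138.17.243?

DC-GW

Routes whose prefix contains 180.138.17.243:
  0.0.0.0/0 (default, matches everything) -> DIST1
  180.0.0.0/6 (180.0.0.0 - 183.255.255.255) -> ISP-GW
  180.128.0.0/11 (180.128.0.0 - 180.159.255.255) -> ACCESS1
  180.136.0.0/13 (180.136.0.0 - 180.143.255.255) -> INET-GW
  180.136.0.0/14 (180.136.0.0 - 180.139.255.255) -> DIST2
  180.138.0.0/15 (180.138.0.0 - 180.139.255.255) -> DC-GW
More-specific entries that do NOT match:
  180.138.17.64/26 (180.138.17.64 - 180.138.17.127) does not contain 180.138.17.243
  180.138.0.0/22 (180.138.0.0 - 180.138.3.255) does not contain 180.138.17.243
  180.138.24.0/22 (180.138.24.0 - 180.138.27.255) does not contain 180.138.17.243
  180.138.64.0/18 (180.138.64.0 - 180.138.127.255) does not contain 180.138.17.243
  180.142.0.0/18 (180.142.0.0 - 180.142.63.255) does not contain 180.138.17.243
  180.138.128.0/17 (180.138.128.0 - 180.138.255.255) does not contain 180.138.17.243
Longest matching prefix is /15 -> next hop DC-GW.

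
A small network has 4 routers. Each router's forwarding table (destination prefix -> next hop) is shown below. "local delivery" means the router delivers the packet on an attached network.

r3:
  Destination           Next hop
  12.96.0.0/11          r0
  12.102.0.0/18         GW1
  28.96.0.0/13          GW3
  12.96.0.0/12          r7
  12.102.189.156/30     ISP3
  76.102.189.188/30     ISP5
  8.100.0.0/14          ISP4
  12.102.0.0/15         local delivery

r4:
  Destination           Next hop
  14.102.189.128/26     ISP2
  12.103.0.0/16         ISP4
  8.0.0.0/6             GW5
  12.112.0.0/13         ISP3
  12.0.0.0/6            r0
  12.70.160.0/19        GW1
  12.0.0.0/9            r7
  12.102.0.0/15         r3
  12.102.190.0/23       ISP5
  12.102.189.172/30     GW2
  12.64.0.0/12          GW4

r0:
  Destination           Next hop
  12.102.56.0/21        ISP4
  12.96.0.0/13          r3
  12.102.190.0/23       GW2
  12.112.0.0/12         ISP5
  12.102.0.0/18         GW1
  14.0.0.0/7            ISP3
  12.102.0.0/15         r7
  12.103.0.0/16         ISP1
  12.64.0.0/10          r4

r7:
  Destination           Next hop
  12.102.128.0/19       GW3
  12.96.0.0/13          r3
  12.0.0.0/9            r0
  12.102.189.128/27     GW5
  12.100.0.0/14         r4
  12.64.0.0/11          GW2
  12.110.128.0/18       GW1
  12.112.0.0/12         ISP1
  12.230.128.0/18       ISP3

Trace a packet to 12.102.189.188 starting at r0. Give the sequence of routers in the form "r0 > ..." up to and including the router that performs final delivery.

r0 > r7 > r4 > r3

At r0: longest match for 12.102.189.188 is 12.102.0.0/15 -> r7
At r7: longest match for 12.102.189.188 is 12.100.0.0/14 -> r4
At r4: longest match for 12.102.189.188 is 12.102.0.0/15 -> r3
At r3: longest match for 12.102.189.188 is 12.102.0.0/15 -> local delivery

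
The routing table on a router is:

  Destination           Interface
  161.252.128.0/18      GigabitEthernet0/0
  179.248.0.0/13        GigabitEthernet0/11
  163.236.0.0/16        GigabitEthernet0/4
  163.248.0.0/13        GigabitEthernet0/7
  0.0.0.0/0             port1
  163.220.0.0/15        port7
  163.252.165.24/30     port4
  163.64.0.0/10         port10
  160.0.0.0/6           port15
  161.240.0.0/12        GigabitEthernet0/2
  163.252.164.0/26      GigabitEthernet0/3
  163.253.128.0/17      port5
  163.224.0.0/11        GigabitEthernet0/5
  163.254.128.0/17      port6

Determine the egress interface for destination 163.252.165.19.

GigabitEthernet0/7

Routes whose prefix contains 163.252.165.19:
  0.0.0.0/0 (default, matches everything) -> port1
  160.0.0.0/6 (160.0.0.0 - 163.255.255.255) -> port15
  163.224.0.0/11 (163.224.0.0 - 163.255.255.255) -> GigabitEthernet0/5
  163.248.0.0/13 (163.248.0.0 - 163.255.255.255) -> GigabitEthernet0/7
More-specific entries that do NOT match:
  163.252.165.24/30 (163.252.165.24 - 163.252.165.27) does not contain 163.252.165.19
  163.252.164.0/26 (163.252.164.0 - 163.252.164.63) does not contain 163.252.165.19
  161.252.128.0/18 (161.252.128.0 - 161.252.191.255) does not contain 163.252.165.19
  163.253.128.0/17 (163.253.128.0 - 163.253.255.255) does not contain 163.252.165.19
  163.254.128.0/17 (163.254.128.0 - 163.254.255.255) does not contain 163.252.165.19
  163.236.0.0/16 (163.236.0.0 - 163.236.255.255) does not contain 163.252.165.19
  163.220.0.0/15 (163.220.0.0 - 163.221.255.255) does not contain 163.252.165.19
Longest matching prefix is /13 -> interface GigabitEthernet0/7.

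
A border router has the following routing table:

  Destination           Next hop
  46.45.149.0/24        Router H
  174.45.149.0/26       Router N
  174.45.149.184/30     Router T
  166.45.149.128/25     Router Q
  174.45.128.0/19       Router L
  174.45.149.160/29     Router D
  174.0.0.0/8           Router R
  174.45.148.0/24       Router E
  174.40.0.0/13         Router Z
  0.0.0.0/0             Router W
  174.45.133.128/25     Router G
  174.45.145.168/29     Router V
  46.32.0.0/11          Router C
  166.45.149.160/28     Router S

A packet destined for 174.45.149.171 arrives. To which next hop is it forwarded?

Router L

Routes whose prefix contains 174.45.149.171:
  0.0.0.0/0 (default, matches everything) -> Router W
  174.0.0.0/8 (174.0.0.0 - 174.255.255.255) -> Router R
  174.40.0.0/13 (174.40.0.0 - 174.47.255.255) -> Router Z
  174.45.128.0/19 (174.45.128.0 - 174.45.159.255) -> Router L
More-specific entries that do NOT match:
  174.45.149.184/30 (174.45.149.184 - 174.45.149.187) does not contain 174.45.149.171
  174.45.149.160/29 (174.45.149.160 - 174.45.149.167) does not contain 174.45.149.171
  174.45.145.168/29 (174.45.145.168 - 174.45.145.175) does not contain 174.45.149.171
  166.45.149.160/28 (166.45.149.160 - 166.45.149.175) does not contain 174.45.149.171
  174.45.149.0/26 (174.45.149.0 - 174.45.149.63) does not contain 174.45.149.171
  166.45.149.128/25 (166.45.149.128 - 166.45.149.255) does not contain 174.45.149.171
  174.45.133.128/25 (174.45.133.128 - 174.45.133.255) does not contain 174.45.149.171
  46.45.149.0/24 (46.45.149.0 - 46.45.149.255) does not contain 174.45.149.171
  174.45.148.0/24 (174.45.148.0 - 174.45.148.255) does not contain 174.45.149.171
Longest matching prefix is /19 -> next hop Router L.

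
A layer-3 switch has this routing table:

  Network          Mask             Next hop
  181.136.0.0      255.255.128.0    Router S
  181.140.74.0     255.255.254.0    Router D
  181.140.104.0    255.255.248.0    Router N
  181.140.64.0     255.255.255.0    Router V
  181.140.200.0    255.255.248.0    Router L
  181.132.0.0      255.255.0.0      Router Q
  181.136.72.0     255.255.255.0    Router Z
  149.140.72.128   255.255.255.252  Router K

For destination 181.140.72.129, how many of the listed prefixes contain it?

No listed prefix contains 181.140.72.129.
Total matching entries: 0.

0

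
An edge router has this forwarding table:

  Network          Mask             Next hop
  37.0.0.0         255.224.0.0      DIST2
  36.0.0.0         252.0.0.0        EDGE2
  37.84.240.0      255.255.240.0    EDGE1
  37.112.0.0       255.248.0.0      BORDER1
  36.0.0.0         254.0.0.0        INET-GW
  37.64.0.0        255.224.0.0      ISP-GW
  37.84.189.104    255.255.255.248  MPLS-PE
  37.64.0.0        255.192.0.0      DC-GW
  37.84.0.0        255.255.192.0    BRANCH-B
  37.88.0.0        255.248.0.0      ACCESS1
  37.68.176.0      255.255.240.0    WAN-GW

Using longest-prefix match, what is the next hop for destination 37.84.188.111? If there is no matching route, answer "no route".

Routes whose prefix contains 37.84.188.111:
  36.0.0.0/6 (36.0.0.0 - 39.255.255.255) -> EDGE2
  36.0.0.0/7 (36.0.0.0 - 37.255.255.255) -> INET-GW
  37.64.0.0/10 (37.64.0.0 - 37.127.255.255) -> DC-GW
  37.64.0.0/11 (37.64.0.0 - 37.95.255.255) -> ISP-GW
More-specific entries that do NOT match:
  37.84.189.104/29 (37.84.189.104 - 37.84.189.111) does not contain 37.84.188.111
  37.84.240.0/20 (37.84.240.0 - 37.84.255.255) does not contain 37.84.188.111
  37.68.176.0/20 (37.68.176.0 - 37.68.191.255) does not contain 37.84.188.111
  37.84.0.0/18 (37.84.0.0 - 37.84.63.255) does not contain 37.84.188.111
  37.112.0.0/13 (37.112.0.0 - 37.119.255.255) does not contain 37.84.188.111
  37.88.0.0/13 (37.88.0.0 - 37.95.255.255) does not contain 37.84.188.111
Longest matching prefix is /11 -> next hop ISP-GW.

ISP-GW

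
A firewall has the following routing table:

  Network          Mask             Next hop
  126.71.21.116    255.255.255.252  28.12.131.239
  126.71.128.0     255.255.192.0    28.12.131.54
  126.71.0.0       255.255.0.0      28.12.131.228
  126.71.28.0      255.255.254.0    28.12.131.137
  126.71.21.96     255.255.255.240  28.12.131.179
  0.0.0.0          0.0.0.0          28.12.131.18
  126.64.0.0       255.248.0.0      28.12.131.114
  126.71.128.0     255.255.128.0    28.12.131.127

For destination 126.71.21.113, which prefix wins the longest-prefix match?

126.71.0.0/16

Entries matching 126.71.21.113:
  0.0.0.0/0 (default, matches everything)
  126.64.0.0/13 (126.64.0.0 - 126.71.255.255)
  126.71.0.0/16 (126.71.0.0 - 126.71.255.255)
Most specific is 126.71.0.0/16.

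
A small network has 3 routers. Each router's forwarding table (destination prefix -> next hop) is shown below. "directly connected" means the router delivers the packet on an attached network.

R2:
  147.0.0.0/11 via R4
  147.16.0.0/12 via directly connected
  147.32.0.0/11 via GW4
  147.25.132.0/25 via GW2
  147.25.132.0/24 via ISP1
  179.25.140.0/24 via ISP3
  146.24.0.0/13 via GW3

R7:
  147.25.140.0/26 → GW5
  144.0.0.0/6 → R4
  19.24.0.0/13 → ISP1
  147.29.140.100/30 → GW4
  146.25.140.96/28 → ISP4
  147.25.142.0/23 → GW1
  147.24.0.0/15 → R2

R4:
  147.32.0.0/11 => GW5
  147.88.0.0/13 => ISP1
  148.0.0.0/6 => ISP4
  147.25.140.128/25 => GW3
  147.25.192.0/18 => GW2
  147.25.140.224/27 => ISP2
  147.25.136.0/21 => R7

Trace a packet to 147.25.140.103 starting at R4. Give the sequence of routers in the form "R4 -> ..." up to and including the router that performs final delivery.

At R4: longest match for 147.25.140.103 is 147.25.136.0/21 -> R7
At R7: longest match for 147.25.140.103 is 147.24.0.0/15 -> R2
At R2: longest match for 147.25.140.103 is 147.16.0.0/12 -> directly connected

R4 -> R7 -> R2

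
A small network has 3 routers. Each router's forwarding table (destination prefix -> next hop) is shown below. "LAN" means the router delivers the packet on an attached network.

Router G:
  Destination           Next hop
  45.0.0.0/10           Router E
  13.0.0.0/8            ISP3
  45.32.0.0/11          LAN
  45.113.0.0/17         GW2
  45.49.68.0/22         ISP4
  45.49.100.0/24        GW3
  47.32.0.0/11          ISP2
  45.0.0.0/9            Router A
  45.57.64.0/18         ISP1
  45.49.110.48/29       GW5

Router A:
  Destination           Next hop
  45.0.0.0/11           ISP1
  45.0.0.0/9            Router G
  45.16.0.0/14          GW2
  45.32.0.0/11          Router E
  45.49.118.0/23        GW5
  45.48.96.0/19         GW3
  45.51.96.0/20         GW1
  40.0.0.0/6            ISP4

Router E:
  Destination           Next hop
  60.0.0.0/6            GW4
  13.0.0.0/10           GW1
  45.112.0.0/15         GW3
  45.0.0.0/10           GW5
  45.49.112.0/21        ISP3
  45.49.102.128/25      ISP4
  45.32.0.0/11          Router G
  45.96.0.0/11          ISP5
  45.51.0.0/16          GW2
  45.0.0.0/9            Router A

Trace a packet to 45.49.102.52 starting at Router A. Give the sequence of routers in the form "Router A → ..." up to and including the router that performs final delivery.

At Router A: longest match for 45.49.102.52 is 45.32.0.0/11 -> Router E
At Router E: longest match for 45.49.102.52 is 45.32.0.0/11 -> Router G
At Router G: longest match for 45.49.102.52 is 45.32.0.0/11 -> LAN

Router A → Router E → Router G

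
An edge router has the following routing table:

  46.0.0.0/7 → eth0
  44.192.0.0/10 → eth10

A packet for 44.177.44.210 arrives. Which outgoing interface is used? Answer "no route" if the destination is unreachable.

no route

No entry's prefix contains 44.177.44.210; there is no default route.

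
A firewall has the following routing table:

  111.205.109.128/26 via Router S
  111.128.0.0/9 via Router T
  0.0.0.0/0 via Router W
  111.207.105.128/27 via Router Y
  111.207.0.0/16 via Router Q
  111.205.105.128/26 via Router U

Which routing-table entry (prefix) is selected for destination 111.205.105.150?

Entries matching 111.205.105.150:
  0.0.0.0/0 (default, matches everything)
  111.128.0.0/9 (111.128.0.0 - 111.255.255.255)
  111.205.105.128/26 (111.205.105.128 - 111.205.105.191)
Most specific is 111.205.105.128/26.

111.205.105.128/26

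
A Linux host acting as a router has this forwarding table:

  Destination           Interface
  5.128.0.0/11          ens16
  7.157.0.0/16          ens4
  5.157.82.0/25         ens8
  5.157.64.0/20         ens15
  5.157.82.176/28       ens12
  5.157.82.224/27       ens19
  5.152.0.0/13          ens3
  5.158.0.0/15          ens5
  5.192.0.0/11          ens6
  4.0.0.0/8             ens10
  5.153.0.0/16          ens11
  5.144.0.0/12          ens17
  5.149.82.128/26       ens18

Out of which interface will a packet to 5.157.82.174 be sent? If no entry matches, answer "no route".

Routes whose prefix contains 5.157.82.174:
  5.128.0.0/11 (5.128.0.0 - 5.159.255.255) -> ens16
  5.144.0.0/12 (5.144.0.0 - 5.159.255.255) -> ens17
  5.152.0.0/13 (5.152.0.0 - 5.159.255.255) -> ens3
More-specific entries that do NOT match:
  5.157.82.176/28 (5.157.82.176 - 5.157.82.191) does not contain 5.157.82.174
  5.157.82.224/27 (5.157.82.224 - 5.157.82.255) does not contain 5.157.82.174
  5.149.82.128/26 (5.149.82.128 - 5.149.82.191) does not contain 5.157.82.174
  5.157.82.0/25 (5.157.82.0 - 5.157.82.127) does not contain 5.157.82.174
  5.157.64.0/20 (5.157.64.0 - 5.157.79.255) does not contain 5.157.82.174
  7.157.0.0/16 (7.157.0.0 - 7.157.255.255) does not contain 5.157.82.174
  5.153.0.0/16 (5.153.0.0 - 5.153.255.255) does not contain 5.157.82.174
  5.158.0.0/15 (5.158.0.0 - 5.159.255.255) does not contain 5.157.82.174
Longest matching prefix is /13 -> interface ens3.

ens3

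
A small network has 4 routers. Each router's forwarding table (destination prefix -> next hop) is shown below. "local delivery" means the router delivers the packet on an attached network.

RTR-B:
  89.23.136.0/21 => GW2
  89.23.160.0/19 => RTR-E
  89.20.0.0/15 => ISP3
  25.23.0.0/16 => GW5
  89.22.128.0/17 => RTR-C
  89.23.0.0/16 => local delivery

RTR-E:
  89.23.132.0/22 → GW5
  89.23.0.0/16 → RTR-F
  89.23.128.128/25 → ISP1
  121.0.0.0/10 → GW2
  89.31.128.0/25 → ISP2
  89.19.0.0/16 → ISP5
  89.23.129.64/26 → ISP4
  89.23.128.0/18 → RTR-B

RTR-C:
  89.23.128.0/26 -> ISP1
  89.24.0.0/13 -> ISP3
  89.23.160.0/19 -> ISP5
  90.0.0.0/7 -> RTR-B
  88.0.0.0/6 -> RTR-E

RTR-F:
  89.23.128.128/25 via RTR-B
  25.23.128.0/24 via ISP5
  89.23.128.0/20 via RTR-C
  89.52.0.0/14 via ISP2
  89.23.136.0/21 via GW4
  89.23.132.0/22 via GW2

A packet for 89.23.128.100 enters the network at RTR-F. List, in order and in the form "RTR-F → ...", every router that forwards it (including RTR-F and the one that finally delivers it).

RTR-F → RTR-C → RTR-E → RTR-B

At RTR-F: longest match for 89.23.128.100 is 89.23.128.0/20 -> RTR-C
At RTR-C: longest match for 89.23.128.100 is 88.0.0.0/6 -> RTR-E
At RTR-E: longest match for 89.23.128.100 is 89.23.128.0/18 -> RTR-B
At RTR-B: longest match for 89.23.128.100 is 89.23.0.0/16 -> local delivery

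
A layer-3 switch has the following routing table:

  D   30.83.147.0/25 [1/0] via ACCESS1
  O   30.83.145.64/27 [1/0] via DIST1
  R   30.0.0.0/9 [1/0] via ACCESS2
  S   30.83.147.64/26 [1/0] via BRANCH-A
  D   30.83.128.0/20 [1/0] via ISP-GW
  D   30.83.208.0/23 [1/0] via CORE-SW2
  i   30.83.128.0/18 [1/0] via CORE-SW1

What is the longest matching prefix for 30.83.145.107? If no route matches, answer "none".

30.83.128.0/18

Entries matching 30.83.145.107:
  30.0.0.0/9 (30.0.0.0 - 30.127.255.255)
  30.83.128.0/18 (30.83.128.0 - 30.83.191.255)
Most specific is 30.83.128.0/18.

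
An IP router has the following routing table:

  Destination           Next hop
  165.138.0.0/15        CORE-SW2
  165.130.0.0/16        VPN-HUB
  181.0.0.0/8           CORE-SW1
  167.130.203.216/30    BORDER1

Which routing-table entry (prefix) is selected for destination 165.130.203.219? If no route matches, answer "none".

165.130.0.0/16

Entries matching 165.130.203.219:
  165.130.0.0/16 (165.130.0.0 - 165.130.255.255)
Most specific is 165.130.0.0/16.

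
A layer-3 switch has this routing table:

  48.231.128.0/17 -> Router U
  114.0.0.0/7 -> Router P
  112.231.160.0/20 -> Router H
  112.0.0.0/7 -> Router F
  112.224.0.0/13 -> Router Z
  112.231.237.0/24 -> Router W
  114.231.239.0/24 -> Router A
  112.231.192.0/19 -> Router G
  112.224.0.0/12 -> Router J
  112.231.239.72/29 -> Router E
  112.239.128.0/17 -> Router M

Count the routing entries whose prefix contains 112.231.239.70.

3

Prefixes containing 112.231.239.70:
  112.0.0.0/7 (112.0.0.0 - 113.255.255.255)
  112.224.0.0/12 (112.224.0.0 - 112.239.255.255)
  112.224.0.0/13 (112.224.0.0 - 112.231.255.255)
Total matching entries: 3.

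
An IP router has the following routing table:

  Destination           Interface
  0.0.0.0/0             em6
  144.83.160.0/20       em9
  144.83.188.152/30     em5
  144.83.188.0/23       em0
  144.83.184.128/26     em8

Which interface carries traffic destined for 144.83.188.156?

em0

Routes whose prefix contains 144.83.188.156:
  0.0.0.0/0 (default, matches everything) -> em6
  144.83.188.0/23 (144.83.188.0 - 144.83.189.255) -> em0
More-specific entries that do NOT match:
  144.83.188.152/30 (144.83.188.152 - 144.83.188.155) does not contain 144.83.188.156
  144.83.184.128/26 (144.83.184.128 - 144.83.184.191) does not contain 144.83.188.156
Longest matching prefix is /23 -> interface em0.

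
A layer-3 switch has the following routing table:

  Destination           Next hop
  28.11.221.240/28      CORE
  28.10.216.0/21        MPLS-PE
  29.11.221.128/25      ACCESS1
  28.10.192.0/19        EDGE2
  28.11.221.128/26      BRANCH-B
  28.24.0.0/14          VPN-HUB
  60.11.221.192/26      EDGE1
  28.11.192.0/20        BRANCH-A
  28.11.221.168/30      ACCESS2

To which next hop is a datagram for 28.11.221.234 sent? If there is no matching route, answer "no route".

No entry's prefix contains 28.11.221.234; there is no default route.

no route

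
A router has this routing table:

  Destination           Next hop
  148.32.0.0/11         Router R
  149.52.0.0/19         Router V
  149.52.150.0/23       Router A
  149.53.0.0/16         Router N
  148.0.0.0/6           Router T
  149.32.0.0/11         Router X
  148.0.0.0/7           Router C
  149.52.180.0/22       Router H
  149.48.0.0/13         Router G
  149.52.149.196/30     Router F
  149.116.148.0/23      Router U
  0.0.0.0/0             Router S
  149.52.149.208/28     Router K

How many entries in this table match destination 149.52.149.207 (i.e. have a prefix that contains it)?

5

Prefixes containing 149.52.149.207:
  0.0.0.0/0 (default, matches everything)
  148.0.0.0/6 (148.0.0.0 - 151.255.255.255)
  148.0.0.0/7 (148.0.0.0 - 149.255.255.255)
  149.32.0.0/11 (149.32.0.0 - 149.63.255.255)
  149.48.0.0/13 (149.48.0.0 - 149.55.255.255)
Total matching entries: 5.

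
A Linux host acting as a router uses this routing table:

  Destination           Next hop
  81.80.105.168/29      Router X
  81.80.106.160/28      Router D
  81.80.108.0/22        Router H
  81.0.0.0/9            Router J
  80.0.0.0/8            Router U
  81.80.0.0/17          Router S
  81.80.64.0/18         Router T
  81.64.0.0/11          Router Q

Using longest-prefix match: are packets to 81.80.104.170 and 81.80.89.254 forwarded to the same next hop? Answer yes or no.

81.80.104.170: longest match 81.80.64.0/18 -> Router T
81.80.89.254: longest match 81.80.64.0/18 -> Router T

yes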